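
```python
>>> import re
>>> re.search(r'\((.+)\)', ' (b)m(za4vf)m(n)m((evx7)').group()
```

Unlike `match`, `search` isn't anchored — it looks for the pattern anywhere in the string.
The match spans [1:24] → '(b)m(za4vf)m(n)m((evx7)'.
Captured: group 1 = 'b)m(za4vf)m(n)m((evx7'.

'(b)m(za4vf)m(n)m((evx7)'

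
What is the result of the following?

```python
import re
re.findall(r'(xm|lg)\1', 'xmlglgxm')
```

['lg']

`\1` is not a pattern — it's the concrete string captured by group 1, re-applied verbatim.
Walking the string: at [2:6] match 'lglg', group 1 = 'lg'.
`findall` collects group 1 from the one match (1 total).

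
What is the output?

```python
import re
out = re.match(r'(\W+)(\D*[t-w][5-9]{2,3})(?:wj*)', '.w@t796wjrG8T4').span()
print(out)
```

`re.match` only tries the pattern at the start of the string.
The match spans [0:9] → '.w@t796wj'.

(0, 9)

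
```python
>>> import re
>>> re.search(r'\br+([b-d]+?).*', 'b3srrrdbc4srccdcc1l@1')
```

Pattern: a word boundary (`\b`, zero-width); then one or more of a literal 'r'; then one or more of a character in [b-d] (lazy) (captured); then zero or more of any character.
Here the pattern never matches, so the call returns None.

None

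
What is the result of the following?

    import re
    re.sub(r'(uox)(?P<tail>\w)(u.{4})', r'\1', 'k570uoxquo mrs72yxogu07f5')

'k570uoxs72yxogu07f5'

This matches the literal 'u', then the literal 'ox' (captured); then a word character (captured as 'tail'); then a literal 'u', then exactly 4 of any character (captured).
Matches: at [4:13] → 'uoxquo mr'.
The replacement refers to a captured group, so each match is rewritten using its own captured text.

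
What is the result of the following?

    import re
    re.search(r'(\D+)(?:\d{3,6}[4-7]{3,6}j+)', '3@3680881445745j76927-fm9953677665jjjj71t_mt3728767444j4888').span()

The match spans [21:38] → '-fm9953677665jjjj'.

(21, 38)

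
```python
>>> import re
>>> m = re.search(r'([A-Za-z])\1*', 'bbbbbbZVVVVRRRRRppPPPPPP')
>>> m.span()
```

`\1` is not a pattern — it's the concrete string captured by group 1, re-applied verbatim.
The match spans [0:6] → 'bbbbbb'.

(0, 6)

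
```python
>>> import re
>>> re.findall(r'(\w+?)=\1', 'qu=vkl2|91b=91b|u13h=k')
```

A backreference is literal: `\1` must see the identical characters the first group matched.
Matches: at [8:15] match '91b=91b', group 1 = '91b'.
Because there's exactly one group, `findall` drops the full match and keeps group 1 from the one hit.

['91b']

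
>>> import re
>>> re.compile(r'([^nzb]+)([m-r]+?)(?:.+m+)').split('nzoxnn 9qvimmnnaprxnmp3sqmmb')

The pattern matches one or more of any character except [nzb] (captured); then one or more of a character in [m-r] (lazy) (captured); then one or more of any character, then one or more of a literal 'm' (non-capturing group).
Matches to split on: at [2:27] → 'oxnn 9qvimmnnaprxnmp3sqmm'.
With a capturing group present, the delimiter's captured portion is kept in the result list.

['nz', 'ox', 'n', 'b']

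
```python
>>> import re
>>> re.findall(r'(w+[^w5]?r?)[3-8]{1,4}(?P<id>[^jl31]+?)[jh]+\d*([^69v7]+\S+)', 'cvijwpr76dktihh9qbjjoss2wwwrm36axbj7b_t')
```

Pattern: one or more of a literal 'w', then optionally any character except [w5], then optionally a literal 'r' (captured); then 1 to 4 of a character in [3-8]; then one or more of any character except [jl31] (lazy) (captured as 'id'); then one or more of one of [jh], then zero or more of a digit; then one or more of any character except [69v7], then one or more of a non-whitespace character (captured).
Lazy quantifiers expand one character at a time until the remainder of the pattern can match.
Walking the string: at [4:39] match 'wpr76dktihh9qbjjoss2wwwrm36axbj7b_t', groups = ('wpr', 'dkti', 'qbjjoss2wwwrm36axbj7b_t').
3 groups means the one result is a tuple of 3 captured strings — 1 here.

[('wpr', 'dkti', 'qbjjoss2wwwrm36axbj7b_t')]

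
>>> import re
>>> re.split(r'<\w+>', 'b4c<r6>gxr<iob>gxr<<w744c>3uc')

Each match becomes a cut point; 4 segments remain.

['b4c', 'gxr', 'gxr<', '3uc']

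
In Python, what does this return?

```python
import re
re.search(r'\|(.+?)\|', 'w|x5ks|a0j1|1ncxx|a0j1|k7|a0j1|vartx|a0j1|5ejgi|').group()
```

A non-greedy quantifier consumes as few characters as it can — just enough that the remainder of the pattern still matches from where it stops; whatever follows it matches normally.
`re.search` scans for the first position where the pattern succeeds.
The match spans [1:7] → '|x5ks|'.
Captured: group 1 = 'x5ks'.

'|x5ks|'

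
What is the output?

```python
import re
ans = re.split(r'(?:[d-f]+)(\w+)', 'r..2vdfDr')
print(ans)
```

Pattern: one or more of a character in [d-f] (non-capturing group); then one or more of a word character (captured).
Matches to split on: at [5:9] → 'dfDr'.
`re.split` interleaves the captured-group text with the surrounding fragments.

['r..2v', 'Dr', '']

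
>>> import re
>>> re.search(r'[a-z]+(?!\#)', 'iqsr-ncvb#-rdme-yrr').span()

Because the assertion is negative and zero-width, positions next to the forbidden text are skipped.
The match spans [0:4] → 'iqsr'.

(0, 4)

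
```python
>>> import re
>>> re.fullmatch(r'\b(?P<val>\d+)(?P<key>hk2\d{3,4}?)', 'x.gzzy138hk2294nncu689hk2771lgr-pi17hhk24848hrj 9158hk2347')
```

None

This matches a word boundary (`\b`, zero-width); then one or more of a digit (captured as 'val'); then the literal 'hk2', then 3 to 4 of a digit (lazy) (captured as 'key').
For `fullmatch`, every character of the input must be accounted for by the pattern.
Here there's no way to consume every character, so the call returns None.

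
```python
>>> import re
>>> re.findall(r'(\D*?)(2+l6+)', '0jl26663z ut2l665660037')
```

The pattern matches zero or more of a non-digit (lazy) (captured); then one or more of a literal '2', then a literal 'l', then one or more of the literal '6' (captured).
2 groups means the one result is a tuple of 2 captured strings — 1 here.

[('z ut', '2l66')]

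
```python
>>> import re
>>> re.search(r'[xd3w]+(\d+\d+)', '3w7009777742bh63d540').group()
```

This matches one or more of one of [xd3w]; then one or more of a digit, then one or more of a digit (captured).
`re.search` tries every starting position until one works.
The match spans [0:12] → '3w7009777742'.
Captured: group 1 = '7009777742'.

'3w7009777742'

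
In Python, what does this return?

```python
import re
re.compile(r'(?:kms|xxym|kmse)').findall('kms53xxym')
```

['kms', 'xxym']

Scanning left to right: at [0:3] → 'kms'; at [5:9] → 'xxym'.
`findall` yields the raw match text (2 of them) because the pattern has no groups.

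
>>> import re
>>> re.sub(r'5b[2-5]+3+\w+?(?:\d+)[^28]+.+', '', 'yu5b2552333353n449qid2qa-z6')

'yu'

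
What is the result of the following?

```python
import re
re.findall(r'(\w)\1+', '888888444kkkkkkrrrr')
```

A backreference is literal: `\1` must see the identical characters the first group matched.
Scanning left to right: at [0:6] match '888888', group 1 = '8'; at [6:9] match '444', group 1 = '4'; at [9:15] match 'kkkkkk', group 1 = 'k'; at [15:19] match 'rrrr', group 1 = 'r'.
One capturing group, so `findall` returns just the captured substring from each match — 4 in all.

['8', '4', 'k', 'r']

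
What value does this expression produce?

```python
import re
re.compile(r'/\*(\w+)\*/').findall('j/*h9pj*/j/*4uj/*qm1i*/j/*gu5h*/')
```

Walking the string: at [1:9] match '/*h9pj*/', group 1 = 'h9pj'; at [15:23] match '/*qm1i*/', group 1 = 'qm1i'; at [24:32] match '/*gu5h*/', group 1 = 'gu5h'.
Because there's exactly one group, `findall` drops the full match and keeps group 1 from each hit.

['h9pj', 'qm1i', 'gu5h']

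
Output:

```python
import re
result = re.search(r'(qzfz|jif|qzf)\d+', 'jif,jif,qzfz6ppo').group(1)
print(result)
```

qzfz

Unlike `match`, `search` isn't anchored — it looks for the pattern anywhere in the string.
The match spans [8:13] → 'qzfz6'.
Captured: group 1 = 'qzfz'.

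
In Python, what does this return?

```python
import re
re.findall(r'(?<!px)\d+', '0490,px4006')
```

['0490', '006']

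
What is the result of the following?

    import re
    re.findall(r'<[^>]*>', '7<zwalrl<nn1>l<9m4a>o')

Walking the string: at [1:13] → '<zwalrl<nn1>'; at [14:20] → '<9m4a>'.
With no groups in the pattern, `findall` gives back each whole match — 2 here.

['<zwalrl<nn1>', '<9m4a>']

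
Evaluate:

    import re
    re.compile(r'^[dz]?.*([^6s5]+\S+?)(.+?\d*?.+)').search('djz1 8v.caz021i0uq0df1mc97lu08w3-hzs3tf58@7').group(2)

'8@7'

Pattern: anchored at the start of the string; then optionally one of [dz], then zero or more of any character; then one or more of any character except [6s5], then one or more of a non-whitespace character (lazy) (captured); then one or more of any character (lazy), then zero or more of a digit (lazy), then one or more of any character (captured).
A `+?`/`*?`/`{m,n}?` starts at its minimum and grows only as far as needed for what follows to match.
`re.search` tries every starting position until one works.
The match spans [0:43] → 'djz1 8v.caz021i0uq0df1mc97lu08w3-hzs3tf58@7'.
Captured: group 1 = 'f5', group 2 = '8@7'.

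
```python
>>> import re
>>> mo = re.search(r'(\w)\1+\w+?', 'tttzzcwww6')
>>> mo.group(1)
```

't'

After group 1 captures some text, `\1` only succeeds where that same text appears again.
`re.search` scans for the first position where the pattern succeeds.
The match spans [0:4] → 'tttz'.
Captured: group 1 = 't'.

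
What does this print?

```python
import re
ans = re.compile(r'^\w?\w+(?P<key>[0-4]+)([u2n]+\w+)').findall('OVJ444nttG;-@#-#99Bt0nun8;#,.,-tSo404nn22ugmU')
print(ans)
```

This matches anchored at the start of the string; then optionally a word character, then one or more of a word character; then one or more of a character in [0-4] (captured as 'key'); then one or more of one of [u2n], then one or more of a word character (captured).
Scanning left to right: at [0:10] match 'OVJ444nttG', groups = ('4', 'nttG').
2 groups means the one result is a tuple of 2 captured strings — 1 here.

[('4', 'nttG')]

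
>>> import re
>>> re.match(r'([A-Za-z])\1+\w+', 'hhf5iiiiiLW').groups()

`\1` is not a pattern — it's the concrete string captured by group 1, re-applied verbatim.
`re.match` won't scan ahead — the pattern has to work from the very first character.
The match spans [0:11] → 'hhf5iiiiiLW'.
Captured: group 1 = 'h'.

('h',)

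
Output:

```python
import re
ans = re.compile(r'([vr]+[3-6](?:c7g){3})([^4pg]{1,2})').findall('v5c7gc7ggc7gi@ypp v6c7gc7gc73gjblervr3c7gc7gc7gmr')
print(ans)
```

[('rvr3c7gc7gc7g', 'mr')]

The pattern matches one or more of one of [vr], then a character in [3-6], then the literal 'c7g' repeated 3 times (captured); then 1 to 2 of any character except [4pg] (captured).
Walking the string: at [34:49] match 'rvr3c7gc7gc7gmr', groups = ('rvr3c7gc7gc7g', 'mr').
`findall` packs the 2 group values into a tuple for every match.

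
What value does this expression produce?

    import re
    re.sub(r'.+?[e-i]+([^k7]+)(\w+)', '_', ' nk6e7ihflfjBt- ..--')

Pattern: one or more of any character (lazy); then one or more of a character in [e-i]; then one or more of any character except [k7] (captured); then one or more of a word character (captured).
Matches: at [0:14] → ' nk6e7ihflfjBt'.
`sub` substitutes '_' at each match site.

'_- ..--'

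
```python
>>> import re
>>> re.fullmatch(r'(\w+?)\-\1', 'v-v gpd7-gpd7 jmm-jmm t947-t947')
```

None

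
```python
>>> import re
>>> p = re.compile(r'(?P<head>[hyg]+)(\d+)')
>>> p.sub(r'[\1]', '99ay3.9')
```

Pattern: one or more of one of [hyg] (captured as 'head'); then one or more of a digit (captured).
Matches: at [3:5] → 'y3'.
`\1` in the replacement pulls in group 1's text for each match.

'99a[y].9'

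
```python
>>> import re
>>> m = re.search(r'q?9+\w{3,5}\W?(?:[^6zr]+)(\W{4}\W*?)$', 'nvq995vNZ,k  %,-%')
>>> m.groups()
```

('%,-%',)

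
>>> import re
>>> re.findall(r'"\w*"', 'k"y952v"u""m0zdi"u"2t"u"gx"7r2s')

Walking the string: at [1:8] → '"y952v"'; at [9:11] → '""'; at [16:19] → '"u"'; at [21:24] → '"u"'.
No capturing groups, so `findall` returns the 4 full match strings.

['"y952v"', '""', '"u"', '"u"']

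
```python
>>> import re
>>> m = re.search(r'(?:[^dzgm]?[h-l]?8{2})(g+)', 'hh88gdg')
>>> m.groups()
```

('g',)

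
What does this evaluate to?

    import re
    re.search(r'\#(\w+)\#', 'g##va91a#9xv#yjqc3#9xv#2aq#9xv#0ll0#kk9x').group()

The match spans [2:9] → '#va91a#'.

'#va91a#'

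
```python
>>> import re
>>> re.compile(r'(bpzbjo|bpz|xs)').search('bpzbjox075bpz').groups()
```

Branches in `(...|...)` are attempted left-to-right; the first branch that allows the whole pattern to succeed is taken.
`search` walks the string left to right and returns the first match it finds.
The match spans [0:6] → 'bpzbjo'.
Captured: group 1 = 'bpzbjo'.

('bpzbjo',)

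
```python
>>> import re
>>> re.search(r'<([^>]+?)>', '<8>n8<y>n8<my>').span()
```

The match spans [0:3] → '<8>'.

(0, 3)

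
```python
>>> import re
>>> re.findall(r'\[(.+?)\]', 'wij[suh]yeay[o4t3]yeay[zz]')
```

With the lazy modifier that quantifier settles for the fewest repetitions that let the rest of the pattern succeed (the atoms after it are unaffected and can still be greedy).
Because there's exactly one group, `findall` drops the full match and keeps group 1 from each hit.

['suh', 'o4t3', 'zz']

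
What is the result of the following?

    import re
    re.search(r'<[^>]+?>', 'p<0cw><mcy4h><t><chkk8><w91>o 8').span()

(1, 6)

`search` walks the string left to right and returns the first match it finds.
The match spans [1:6] → '<0cw>'.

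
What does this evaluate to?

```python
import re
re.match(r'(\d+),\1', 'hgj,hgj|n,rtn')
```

None

`\1` has to match the exact text group 1 already captured.
`re.match` won't scan ahead — the pattern has to work from the very first character.
Here the pattern fails at index 0, so the call returns None.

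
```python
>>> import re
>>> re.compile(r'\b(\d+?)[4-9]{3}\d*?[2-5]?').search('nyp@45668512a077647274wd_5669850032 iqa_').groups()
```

('4',)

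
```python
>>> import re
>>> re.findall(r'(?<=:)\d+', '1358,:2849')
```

The positive lookaround only admits positions where the adjacent text matches; those characters stay outside the span.
Walking the string: at [6:10] → '2849'.
`findall` yields the raw match text (1 of them) because the pattern has no groups.

['2849']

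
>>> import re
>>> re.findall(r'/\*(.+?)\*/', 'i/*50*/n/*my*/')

['50', 'my']

Walking the string: at [1:7] match '/*50*/', group 1 = '50'; at [8:14] match '/*my*/', group 1 = 'my'.
With a single group, `findall` returns only what that group captured — 2 items.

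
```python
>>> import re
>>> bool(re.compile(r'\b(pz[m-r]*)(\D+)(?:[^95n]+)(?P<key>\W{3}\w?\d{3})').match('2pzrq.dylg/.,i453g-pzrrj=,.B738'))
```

False

`re.match` won't scan ahead — the pattern has to work from the very first character.
Here the pattern fails at index 0, so the call returns None, and `bool(None)` is False.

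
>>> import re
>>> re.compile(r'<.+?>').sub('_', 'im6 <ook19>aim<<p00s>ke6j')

Each match is replaced by '_'.

'im6 _aim_ke6j'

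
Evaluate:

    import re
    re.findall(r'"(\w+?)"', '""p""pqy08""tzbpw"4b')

Scanning left to right: at [1:4] match '"p"', group 1 = 'p'; at [4:11] match '"pqy08"', group 1 = 'pqy08'; at [11:18] match '"tzbpw"', group 1 = 'tzbpw'.
Because there's exactly one group, `findall` drops the full match and keeps group 1 from each hit.

['p', 'pqy08', 'tzbpw']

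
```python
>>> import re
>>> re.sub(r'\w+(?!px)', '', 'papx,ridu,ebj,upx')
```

',,,'

Because the assertion is negative and zero-width, positions next to the forbidden text are skipped.
`sub` substitutes '' at each match site.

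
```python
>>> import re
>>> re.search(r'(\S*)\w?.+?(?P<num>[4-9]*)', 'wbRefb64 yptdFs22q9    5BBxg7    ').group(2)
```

The match spans [0:9] → 'wbRefb64 '.
Captured: group 1 = 'wbRefb64', group 2 = ''.

''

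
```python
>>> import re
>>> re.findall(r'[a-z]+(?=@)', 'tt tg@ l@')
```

The positive lookaround only admits positions where the adjacent text matches; those characters stay outside the span.
Matches: at [3:5] → 'tg'; at [7:8] → 'l'.
`findall` yields the raw match text (2 of them) because the pattern has no groups.

['tg', 'l']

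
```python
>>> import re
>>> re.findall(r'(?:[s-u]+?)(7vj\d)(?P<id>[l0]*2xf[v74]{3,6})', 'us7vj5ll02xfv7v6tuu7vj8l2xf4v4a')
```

[('7vj5', 'll02xfv7v'), ('7vj8', 'l2xf4v4')]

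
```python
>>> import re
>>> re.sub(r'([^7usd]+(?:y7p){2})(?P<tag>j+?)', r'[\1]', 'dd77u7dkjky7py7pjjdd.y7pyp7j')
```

The `?` after the quantifier makes it lazy — it takes as little as possible before letting the rest of the pattern try.
`\1` in the replacement pulls in group 1's text for each match.

'dd77u7d[kjky7py7p]jdd.y7pyp7j'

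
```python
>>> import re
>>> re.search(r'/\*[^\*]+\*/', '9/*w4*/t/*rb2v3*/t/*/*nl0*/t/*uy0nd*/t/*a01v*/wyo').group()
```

'/*w4*/'

Unlike `match`, `search` isn't anchored — it looks for the pattern anywhere in the string.
The match spans [1:7] → '/*w4*/'.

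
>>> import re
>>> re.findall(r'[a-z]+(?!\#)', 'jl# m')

['j', 'm']

The negative lookaround is zero-width — it rules out positions where the adjacent text would match, without consuming anything.
Since nothing is captured, `findall` lists the 2 matched substrings directly.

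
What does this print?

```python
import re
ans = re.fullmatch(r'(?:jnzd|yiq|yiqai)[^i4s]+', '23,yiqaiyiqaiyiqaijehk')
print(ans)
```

None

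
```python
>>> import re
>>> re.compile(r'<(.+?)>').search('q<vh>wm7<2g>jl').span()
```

With the lazy modifier that quantifier settles for the fewest repetitions that let the rest of the pattern succeed (the atoms after it are unaffected and can still be greedy).
Unlike `match`, `search` isn't anchored — it looks for the pattern anywhere in the string.
The match spans [1:5] → '<vh>'.
Captured: group 1 = 'vh'.

(1, 5)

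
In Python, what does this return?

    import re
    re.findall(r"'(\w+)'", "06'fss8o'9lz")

`findall` collects group 1 from the one match (1 total).

['fss8o']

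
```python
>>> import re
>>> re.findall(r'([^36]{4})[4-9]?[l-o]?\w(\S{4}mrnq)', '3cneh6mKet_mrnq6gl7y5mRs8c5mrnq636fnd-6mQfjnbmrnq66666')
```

[('cneh', 'Ket_mrnq'), ('gl7y', 's8c5mrnq'), ('fnd-', 'fjnbmrnq')]

The pattern matches exactly 4 of any character except [36] (captured); then optionally a character in [4-9], then optionally a character in [l-o], then a word character; then exactly 4 of a non-whitespace character, then a literal 'm', then the literal 'rnq' (captured).
With 2 capturing groups, `findall` returns a 2-tuple per match.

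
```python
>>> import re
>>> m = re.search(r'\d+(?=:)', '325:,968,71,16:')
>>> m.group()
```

'325'

The lookaround is zero-width — it requires the adjacent text to match without consuming it, so the asserted text isn't part of the match.
The match spans [0:3] → '325'.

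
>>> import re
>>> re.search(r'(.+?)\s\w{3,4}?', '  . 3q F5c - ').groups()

('  . 3q',)

This matches one or more of any character (lazy) (captured); then whitespace, then 3 to 4 of a word character (lazy).
`re.search` tries every starting position until one works.
The match spans [0:10] → '  . 3q F5c'.
Captured: group 1 = '  . 3q'.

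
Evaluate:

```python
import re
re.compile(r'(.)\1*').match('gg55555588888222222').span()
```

(0, 2)

`\1` is not a pattern — it's the concrete string captured by group 1, re-applied verbatim.
`re.match` won't scan ahead — the pattern has to work from the very first character.
The match spans [0:2] → 'gg'.
Captured: group 1 = 'g'.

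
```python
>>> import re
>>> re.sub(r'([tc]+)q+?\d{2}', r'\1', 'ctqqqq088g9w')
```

'ct8g9w'

Pattern: one or more of one of [tc] (captured); then one or more of the literal 'q' (lazy), then exactly 2 of a digit.
Matches: at [0:8] → 'ctqqqq08'.
The replacement refers to a captured group, so each match is rewritten using its own captured text.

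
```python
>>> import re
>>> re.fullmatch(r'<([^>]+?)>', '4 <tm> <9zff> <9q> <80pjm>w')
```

`re.fullmatch` requires the pattern to consume the entire string.
Here the string isn't matched end-to-end, so the call returns None.

None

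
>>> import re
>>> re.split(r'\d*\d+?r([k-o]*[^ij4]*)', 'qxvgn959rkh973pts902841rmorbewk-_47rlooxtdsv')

['qxvgn', 'kh973pts9028', '', 'morbewk-_', '', 'looxtdsv', '']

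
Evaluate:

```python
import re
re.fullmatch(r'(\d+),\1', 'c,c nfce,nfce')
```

A backreference is literal: `\1` must see the identical characters the first group matched.
`fullmatch` succeeds only if the pattern covers the string from start to end.
Here the string isn't matched end-to-end, so the call returns None.

None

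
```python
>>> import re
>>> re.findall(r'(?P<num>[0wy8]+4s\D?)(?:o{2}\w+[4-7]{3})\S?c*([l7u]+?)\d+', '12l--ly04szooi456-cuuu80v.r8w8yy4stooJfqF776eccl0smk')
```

[('y04sz', 'uuu'), ('8w8yy4st', 'l')]

With 2 capturing groups, `findall` returns a 2-tuple per match.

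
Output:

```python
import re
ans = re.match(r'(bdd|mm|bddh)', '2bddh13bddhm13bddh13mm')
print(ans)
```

`re.match` won't scan ahead — the pattern has to work from the very first character.
Here the pattern fails at index 0, so the call returns None.

None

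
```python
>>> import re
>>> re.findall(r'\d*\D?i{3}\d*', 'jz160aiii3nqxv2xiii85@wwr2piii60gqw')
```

This matches zero or more of a digit, then optionally a non-digit; then exactly 3 of the literal 'i', then zero or more of a digit.
`findall` yields the raw match text (3 of them) because the pattern has no groups.

['160aiii3', '2xiii85', '2piii60']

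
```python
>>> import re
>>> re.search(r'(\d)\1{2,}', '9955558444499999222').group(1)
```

'5'

`\1` has to match the exact text group 1 already captured.
`re.search` tries every starting position until one works.
The match spans [2:6] → '5555'.
Captured: group 1 = '5'.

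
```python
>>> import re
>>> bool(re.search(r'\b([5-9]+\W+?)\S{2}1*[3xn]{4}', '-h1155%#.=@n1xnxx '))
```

The pattern matches a word boundary (`\b`, zero-width); then one or more of a character in [5-9], then one or more of a non-word character (lazy) (captured); then exactly 2 of a non-whitespace character; then zero or more of a literal '1', then exactly 4 of one of [3xn].
Here the pattern never matches, so the call returns None, and `bool(None)` is False.

False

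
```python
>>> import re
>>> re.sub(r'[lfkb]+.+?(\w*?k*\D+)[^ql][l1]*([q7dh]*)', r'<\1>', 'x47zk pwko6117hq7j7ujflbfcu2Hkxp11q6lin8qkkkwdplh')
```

The pattern matches one or more of one of [lfkb], then one or more of any character (lazy); then zero or more of a word character (lazy), then zero or more of a literal 'k', then one or more of a non-digit (captured); then any character except [ql], then zero or more of one of [l1]; then zero or more of one of [q7dh] (captured).
Lazy quantifiers expand one character at a time until the remainder of the pattern can match.
Matches: at [4:17] → 'k pwko6117hq7'; at [21:28] → 'flbfcu2'; at [29:35] → 'kxp11q'; at [36:41] → 'lin8q'; at [41:49] → 'kkkwdplh'.
`\1` in the replacement pulls in group 1's text for each match.

'x47z<pwko>j7uj<u>H<p>6<n><dpl>'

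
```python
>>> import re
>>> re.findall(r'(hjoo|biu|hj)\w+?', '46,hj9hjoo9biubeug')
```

Alternation tries branches left to right and keeps the first one that lets the overall match succeed at that position.
Scanning left to right: at [3:6] match 'hj9', group 1 = 'hj'; at [6:11] match 'hjoo9', group 1 = 'hjoo'; at [11:15] match 'biub', group 1 = 'biu'.
Because there's exactly one group, `findall` drops the full match and keeps group 1 from each hit.

['hj', 'hjoo', 'biu']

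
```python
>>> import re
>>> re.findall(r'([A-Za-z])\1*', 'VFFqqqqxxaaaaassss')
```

['V', 'F', 'q', 'x', 'a', 's']

`\1` is not a pattern — it's the concrete string captured by group 1, re-applied verbatim.
Walking the string: at [0:1] match 'V', group 1 = 'V'; at [1:3] match 'FF', group 1 = 'F'; at [3:7] match 'qqqq', group 1 = 'q'; at [7:9] match 'xx', group 1 = 'x'; at [9:14] match 'aaaaa', group 1 = 'a'; ….
One capturing group, so `findall` returns just the captured substring from each match — 6 in all.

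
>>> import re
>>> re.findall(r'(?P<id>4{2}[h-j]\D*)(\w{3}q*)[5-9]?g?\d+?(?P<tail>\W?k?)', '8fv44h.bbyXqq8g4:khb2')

[('44h.bbyXq', 'q8g', ':k')]

Pattern: exactly 2 of the literal '4', then a character in [h-j], then zero or more of a non-digit (captured as 'id'); then exactly 3 of a word character, then zero or more of the literal 'q' (captured); then optionally a character in [5-9]; then optionally a literal 'g', then one or more of a digit (lazy); then optionally a non-word character, then optionally a literal 'k' (captured as 'tail').
Matches: at [3:18] match '44h.bbyXqq8g4:k', groups = ('44h.bbyXq', 'q8g', ':k').
Multiple groups make `findall` return tuples — one 3-tuple for the one match.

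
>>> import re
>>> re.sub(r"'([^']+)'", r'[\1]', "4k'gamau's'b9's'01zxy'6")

Matches: at [2:9] → "'gamau'"; at [10:14] → "'b9'"; at [15:22] → "'01zxy'".
Each match is replaced using the text its own group 1 captured.

'4k[gamau]s[b9]s[01zxy]6'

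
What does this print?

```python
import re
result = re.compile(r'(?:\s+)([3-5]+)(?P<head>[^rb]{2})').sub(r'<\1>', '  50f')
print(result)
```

<5>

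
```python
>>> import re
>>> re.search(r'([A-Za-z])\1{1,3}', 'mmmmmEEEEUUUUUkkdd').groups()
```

('m',)

The match spans [0:4] → 'mmmm'.
Captured: group 1 = 'm'.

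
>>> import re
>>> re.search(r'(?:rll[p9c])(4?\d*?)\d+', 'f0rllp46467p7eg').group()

'rllp46467'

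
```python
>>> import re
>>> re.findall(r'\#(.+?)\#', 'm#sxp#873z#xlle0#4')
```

['sxp', 'xlle0']

Because there's exactly one group, `findall` drops the full match and keeps group 1 from each hit.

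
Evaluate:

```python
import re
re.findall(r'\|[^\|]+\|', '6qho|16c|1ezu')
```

['|16c|']

Matches: at [4:9] → '|16c|'.
No capturing groups, so `findall` returns the 1 full match string.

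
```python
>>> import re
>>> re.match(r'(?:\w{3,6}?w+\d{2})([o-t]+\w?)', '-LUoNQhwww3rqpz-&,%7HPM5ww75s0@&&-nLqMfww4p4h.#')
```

With `match`, the pattern is implicitly anchored at the beginning.
Here the pattern fails at index 0, so the call returns None.

None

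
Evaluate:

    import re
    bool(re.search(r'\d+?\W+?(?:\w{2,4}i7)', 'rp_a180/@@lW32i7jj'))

True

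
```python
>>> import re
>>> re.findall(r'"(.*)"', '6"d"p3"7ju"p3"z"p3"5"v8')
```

['d"p3"7ju"p3"z"p3"5']

Because there's exactly one group, `findall` drops the full match and keeps group 1 from the one hit.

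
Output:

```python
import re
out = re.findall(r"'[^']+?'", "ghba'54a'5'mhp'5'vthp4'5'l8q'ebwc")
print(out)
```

Scanning left to right: at [4:9] → "'54a'"; at [10:15] → "'mhp'"; at [16:23] → "'vthp4'"; at [24:29] → "'l8q'".
`findall` yields the raw match text (4 of them) because the pattern has no groups.

["'54a'", "'mhp'", "'vthp4'", "'l8q'"]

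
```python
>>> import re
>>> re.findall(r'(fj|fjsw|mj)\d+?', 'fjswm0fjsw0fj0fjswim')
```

Matches: at [6:11] match 'fjsw0', group 1 = 'fjsw'; at [11:14] match 'fj0', group 1 = 'fj'.
One capturing group, so `findall` returns just the captured substring from each match — 2 in all.

['fjsw', 'fj']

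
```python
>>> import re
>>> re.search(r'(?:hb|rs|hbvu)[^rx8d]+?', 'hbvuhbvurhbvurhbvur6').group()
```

'hbv'

`|` is ordered: at each position the engine commits to the first alternative that works.
`search` walks the string left to right and returns the first match it finds.
The match spans [0:3] → 'hbv'.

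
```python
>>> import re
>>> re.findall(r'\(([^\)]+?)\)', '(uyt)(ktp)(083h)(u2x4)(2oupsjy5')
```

One capturing group, so `findall` returns just the captured substring from each match — 4 in all.

['uyt', 'ktp', '083h', 'u2x4']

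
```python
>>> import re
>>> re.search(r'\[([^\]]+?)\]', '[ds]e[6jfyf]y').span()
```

(0, 4)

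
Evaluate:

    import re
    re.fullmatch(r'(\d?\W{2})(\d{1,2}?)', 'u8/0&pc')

Pattern: optionally a digit, then exactly 2 of a non-word character (captured); then 1 to 2 of a digit (lazy) (captured).
For `fullmatch`, every character of the input must be accounted for by the pattern.
Here the pattern can't cover the whole string, so the call returns None.

None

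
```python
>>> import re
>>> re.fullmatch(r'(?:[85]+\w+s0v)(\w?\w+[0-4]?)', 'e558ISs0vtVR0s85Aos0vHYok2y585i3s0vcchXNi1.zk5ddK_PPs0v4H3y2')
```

None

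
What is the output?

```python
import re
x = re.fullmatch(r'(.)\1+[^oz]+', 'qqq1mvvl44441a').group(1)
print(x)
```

The match spans [0:14] → 'qqq1mvvl44441a'.
Captured: group 1 = 'q'.

q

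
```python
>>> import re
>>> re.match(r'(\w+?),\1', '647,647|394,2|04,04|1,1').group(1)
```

The backreference `\1` re-matches whatever the first group consumed, character for character.
With `match`, the pattern is implicitly anchored at the beginning.
The match spans [0:7] → '647,647'.
Captured: group 1 = '647'.

'647'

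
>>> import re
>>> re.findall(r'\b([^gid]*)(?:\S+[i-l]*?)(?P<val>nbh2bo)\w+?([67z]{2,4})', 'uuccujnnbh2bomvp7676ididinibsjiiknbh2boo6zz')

[('uuccujnnbh2bomvp7676', 'nbh2bo', '6zz')]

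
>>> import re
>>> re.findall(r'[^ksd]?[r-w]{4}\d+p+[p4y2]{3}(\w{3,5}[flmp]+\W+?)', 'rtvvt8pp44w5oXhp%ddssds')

['w5oXhp%']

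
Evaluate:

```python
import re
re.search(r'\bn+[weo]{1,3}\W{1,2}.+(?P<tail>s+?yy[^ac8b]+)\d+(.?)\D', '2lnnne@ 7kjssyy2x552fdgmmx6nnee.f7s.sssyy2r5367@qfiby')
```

The pattern matches a word boundary (`\b`, zero-width); then one or more of a literal 'n', then 1 to 3 of one of [weo], then 1 to 2 of a non-word character; then one or more of any character; then one or more of a literal 's' (lazy), then the literal 'yy', then one or more of any character except [ac8b] (captured as 'tail'); then one or more of a digit; then optionally any character (captured); then a non-digit.
Unlike `match`, `search` isn't anchored — it looks for the pattern anywhere in the string.
Here the pattern never matches, so the call returns None.

None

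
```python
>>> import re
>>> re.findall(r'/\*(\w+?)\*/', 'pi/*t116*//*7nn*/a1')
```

['t116', '7nn']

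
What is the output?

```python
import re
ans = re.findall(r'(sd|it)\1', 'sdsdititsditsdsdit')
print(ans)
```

['sd', 'it', 'sd']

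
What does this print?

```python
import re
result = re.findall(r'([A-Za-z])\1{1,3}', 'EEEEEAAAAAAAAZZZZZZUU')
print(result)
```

['E', 'A', 'A', 'Z', 'Z', 'U']

The backreference `\1` re-matches whatever the first group consumed, character for character.
Scanning left to right: at [0:4] match 'EEEE', group 1 = 'E'; at [5:9] match 'AAAA', group 1 = 'A'; at [9:13] match 'AAAA', group 1 = 'A'; at [13:17] match 'ZZZZ', group 1 = 'Z'; at [17:19] match 'ZZ', group 1 = 'Z'; ….
Because there's exactly one group, `findall` drops the full match and keeps group 1 from each hit.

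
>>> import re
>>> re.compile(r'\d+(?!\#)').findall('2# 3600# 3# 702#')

`(?!…)`/`(?<!…)` only lets a position through if the neighbouring text does NOT match; no characters are consumed.
Scanning left to right: at [3:6] → '360'; at [12:14] → '70'.
`findall` yields the raw match text (2 of them) because the pattern has no groups.

['360', '70']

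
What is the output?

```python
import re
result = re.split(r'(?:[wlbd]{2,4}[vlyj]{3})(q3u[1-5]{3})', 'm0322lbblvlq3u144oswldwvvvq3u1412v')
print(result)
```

['m0322', 'q3u144', 'os', 'q3u141', '2v']

Pattern: 2 to 4 of one of [wlbd], then exactly 3 of one of [vlyj] (non-capturing group); then the literal 'q3u', then exactly 3 of a character in [1-5] (captured).
Matches to split on: at [5:17] → 'lbblvlq3u144'; at [19:32] → 'wldwvvvq3u141'.
With a capturing group present, the delimiter's captured portion is kept in the result list.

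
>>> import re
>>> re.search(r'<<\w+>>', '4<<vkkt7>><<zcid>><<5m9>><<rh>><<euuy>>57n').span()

The match spans [1:10] → '<<vkkt7>>'.

(1, 10)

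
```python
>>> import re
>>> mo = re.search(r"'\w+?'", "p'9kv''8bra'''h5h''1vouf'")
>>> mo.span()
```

The match spans [1:6] → "'9kv'".

(1, 6)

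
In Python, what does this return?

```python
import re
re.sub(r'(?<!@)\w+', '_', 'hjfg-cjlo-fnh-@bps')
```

'_-_-_-@b_'

A negative assertion filters positions out without eating any characters.
Matches: at [0:4] → 'hjfg'; at [5:9] → 'cjlo'; at [10:13] → 'fnh'; at [16:18] → 'ps'.
Each match is replaced by '_'.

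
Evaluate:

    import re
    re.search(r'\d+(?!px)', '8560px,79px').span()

The negative lookahead/lookbehind blocks any match where the forbidden context is present.
The match spans [0:3] → '856'.

(0, 3)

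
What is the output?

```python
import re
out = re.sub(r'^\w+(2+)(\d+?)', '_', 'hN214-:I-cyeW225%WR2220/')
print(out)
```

_4-:I-cyeW225%WR2220/

Pattern: anchored at the start of the string; then one or more of a word character; then one or more of a literal '2' (captured); then one or more of a digit (lazy) (captured).
The `?` after the quantifier makes it lazy — it takes as little as possible before letting the rest of the pattern try.
Matches: at [0:4] → 'hN21'.
`sub` substitutes '_' at each match site.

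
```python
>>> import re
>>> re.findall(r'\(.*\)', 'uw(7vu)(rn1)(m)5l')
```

`findall` yields the raw match text (1 of them) because the pattern has no groups.

['(7vu)(rn1)(m)']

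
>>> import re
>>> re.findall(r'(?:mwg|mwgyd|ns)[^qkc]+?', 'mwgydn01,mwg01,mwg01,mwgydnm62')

Alternation tries branches left to right and keeps the first one that lets the overall match succeed at that position.
Since nothing is captured, `findall` lists the 4 matched substrings directly.

['mwgy', 'mwg0', 'mwg0', 'mwgy']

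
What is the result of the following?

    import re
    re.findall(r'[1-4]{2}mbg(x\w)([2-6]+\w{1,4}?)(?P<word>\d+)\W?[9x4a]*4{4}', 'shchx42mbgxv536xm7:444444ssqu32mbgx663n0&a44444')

[('xv', '536xm', '7'), ('x6', '63n', '0')]

This matches exactly 2 of a character in [1-4], then the literal 'mbg'; then a literal 'x', then a word character (captured); then one or more of a character in [2-6], then 1 to 4 of a word character (lazy) (captured); then one or more of a digit (captured as 'word'); then optionally a non-word character, then zero or more of one of [9x4a], then exactly 4 of the literal '4'.
Walking the string: at [5:25] match '42mbgxv536xm7:444444', groups = ('xv', '536xm', '7'); at [29:47] match '32mbgx663n0&a44444', groups = ('x6', '63n', '0').
`findall` packs the 3 group values into a tuple for every match.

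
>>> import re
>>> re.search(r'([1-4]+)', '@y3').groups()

('3',)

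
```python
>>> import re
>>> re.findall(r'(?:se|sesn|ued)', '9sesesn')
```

Alternation isn't longest-match — the leftmost alternative that fits at this position is chosen.
With no groups in the pattern, `findall` gives back each whole match — 2 here.

['se', 'se']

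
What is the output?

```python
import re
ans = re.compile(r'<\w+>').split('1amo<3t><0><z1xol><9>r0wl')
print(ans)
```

['1amo', '', '', '', 'r0wl']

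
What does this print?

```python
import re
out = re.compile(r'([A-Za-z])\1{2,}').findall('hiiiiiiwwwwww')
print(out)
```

['i', 'w']

After group 1 captures some text, `\1` only succeeds where that same text appears again.
`findall` collects group 1 from each match (2 total).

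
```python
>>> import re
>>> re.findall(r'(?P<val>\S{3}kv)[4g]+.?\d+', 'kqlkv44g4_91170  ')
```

The pattern matches exactly 3 of a non-whitespace character, then the literal 'kv' (captured as 'val'); then one or more of one of [4g], then optionally any character; then one or more of a digit.
Matches: at [0:15] match 'kqlkv44g4_91170', group 1 = 'kqlkv'.
With a single group, `findall` returns only what that group captured — 1 item.

['kqlkv']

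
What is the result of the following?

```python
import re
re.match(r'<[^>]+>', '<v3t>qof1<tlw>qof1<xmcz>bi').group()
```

'<v3t>'

`re.match` won't scan ahead — the pattern has to work from the very first character.
The match spans [0:5] → '<v3t>'.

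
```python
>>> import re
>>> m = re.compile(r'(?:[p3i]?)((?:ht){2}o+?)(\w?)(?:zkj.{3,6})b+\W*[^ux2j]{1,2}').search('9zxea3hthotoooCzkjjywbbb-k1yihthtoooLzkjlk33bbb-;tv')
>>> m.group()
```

The match spans [28:51] → 'ihthtoooLzkjlk33bbb-;tv'.

'ihthtoooLzkjlk33bbb-;tv'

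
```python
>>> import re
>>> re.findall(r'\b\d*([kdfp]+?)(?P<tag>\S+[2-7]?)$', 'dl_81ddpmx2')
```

Multiple groups make `findall` return tuples — one 2-tuple for the one match.

[('d', 'l_81ddpmx2')]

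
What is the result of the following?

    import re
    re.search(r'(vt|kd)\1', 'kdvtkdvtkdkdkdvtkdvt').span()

(8, 12)

`\1` is not a pattern — it's the concrete string captured by group 1, re-applied verbatim.
The match spans [8:12] → 'kdkd'.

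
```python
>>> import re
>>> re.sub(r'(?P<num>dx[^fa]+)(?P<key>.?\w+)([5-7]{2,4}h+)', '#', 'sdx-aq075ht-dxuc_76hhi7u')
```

Pattern: the literal 'dx', then one or more of any character except [fa] (captured as 'num'); then optionally any character, then one or more of a word character (captured as 'key'); then 2 to 4 of a character in [5-7], then one or more of the literal 'h' (captured).
Matches: at [1:10] → 'dx-aq075h'; at [12:21] → 'dxuc_76hh'.
Every occurrence is swapped for '#'.

's#t-#i7u'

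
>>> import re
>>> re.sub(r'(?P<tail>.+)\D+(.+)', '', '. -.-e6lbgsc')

''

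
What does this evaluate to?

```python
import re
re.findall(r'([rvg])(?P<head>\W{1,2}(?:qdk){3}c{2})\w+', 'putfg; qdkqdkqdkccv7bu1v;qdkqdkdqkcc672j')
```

The pattern matches one of [rvg] (captured); then 1 to 2 of a non-word character, then the literal 'qdk' repeated 3 times, then exactly 2 of the literal 'c' (captured as 'head'); then one or more of a word character.
2 groups means the one result is a tuple of 2 captured strings — 1 here.

[('g', '; qdkqdkqdkcc')]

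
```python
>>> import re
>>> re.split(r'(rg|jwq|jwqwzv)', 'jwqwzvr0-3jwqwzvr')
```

The regex engine tests alternatives in the order written; an earlier branch that matches wins even if a later one would match more.
With a capturing group present, the delimiter's captured portion is kept in the result list.

['', 'jwq', 'wzvr0-3', 'jwq', 'wzvr']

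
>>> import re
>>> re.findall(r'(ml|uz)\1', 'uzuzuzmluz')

`\1` is not a pattern — it's the concrete string captured by group 1, re-applied verbatim.
One capturing group, so `findall` returns just the captured substring from the one match — 1 in all.

['uz']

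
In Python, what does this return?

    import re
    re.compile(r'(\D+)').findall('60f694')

This matches one or more of a non-digit (captured).
Matches: at [2:3] match 'f', group 1 = 'f'.
One capturing group, so `findall` returns just the captured substring from the one match — 1 in all.

['f']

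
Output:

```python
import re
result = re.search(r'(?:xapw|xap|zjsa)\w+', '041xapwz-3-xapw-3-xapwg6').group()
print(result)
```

`search` walks the string left to right and returns the first match it finds.
The match spans [3:8] → 'xapwz'.

xapwz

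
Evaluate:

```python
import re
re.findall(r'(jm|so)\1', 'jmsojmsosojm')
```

['so']

`\1` has to match the exact text group 1 already captured.
Walking the string: at [6:10] match 'soso', group 1 = 'so'.
`findall` collects group 1 from the one match (1 total).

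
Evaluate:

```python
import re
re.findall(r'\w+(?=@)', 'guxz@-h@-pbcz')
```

The `(?=…)`/`(?<=…)` assertion just peeks at neighbouring text; it doesn't advance the match position.
`findall` yields the raw match text (2 of them) because the pattern has no groups.

['guxz', 'h']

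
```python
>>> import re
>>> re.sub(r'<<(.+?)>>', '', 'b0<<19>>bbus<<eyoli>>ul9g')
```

'b0bbusul9g'

With the lazy modifier that quantifier settles for the fewest repetitions that let the rest of the pattern succeed (the atoms after it are unaffected and can still be greedy).
`sub` substitutes '' at each match site.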